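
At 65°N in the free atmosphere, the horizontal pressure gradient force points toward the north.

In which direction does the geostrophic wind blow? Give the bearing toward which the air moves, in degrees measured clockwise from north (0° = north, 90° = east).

The pressure-gradient force points toward the north (bearing 000°).
Geostrophic balance: in the Northern Hemisphere the Coriolis force deflects motion to the right, so the geostrophic wind blows 90° to the right of the pressure-gradient force (low pressure on the left).
Rotating 000° by 90° clockwise gives 090° — the wind blows toward the east.

090°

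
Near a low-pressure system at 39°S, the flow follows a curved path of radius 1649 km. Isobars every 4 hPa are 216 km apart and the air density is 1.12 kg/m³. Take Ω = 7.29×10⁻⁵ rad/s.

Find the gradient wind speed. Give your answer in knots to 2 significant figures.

32 knots

Coriolis parameter at 39°S:
f = 2Ω sin φ = 2 × 7.29×10⁻⁵ × sin 39° = 9.18×10⁻⁵ s⁻¹
Pressure gradient: |∂P/∂n| = 400 Pa / 216000 m = 1.85×10⁻³ Pa/m
Geostrophic speed: V_g = |∂P/∂n|/(fρ) = 1.85×10⁻³/(9.18×10⁻⁵ × 1.12) = 18.0 m/s
Around a low, centrifugal force acts outward with Coriolis, so pressure-gradient force balances both:
(1/ρ)|∂P/∂n| = fV + V²/R  →  V² + fR·V − fR·V_g = 0
With fR = 9.18×10⁻⁵ × 1649×10³ m = 151 m/s:
V = [−fR + √((fR)² + 4 fR V_g)]/2 = [−151 + √(151² + 4×151×18)]/2 = 16.3 m/s
Subgeostrophic (V < V_g = 18 m/s), as expected around a low.
Converting: 16.3 m/s × 1.944 = 32 knots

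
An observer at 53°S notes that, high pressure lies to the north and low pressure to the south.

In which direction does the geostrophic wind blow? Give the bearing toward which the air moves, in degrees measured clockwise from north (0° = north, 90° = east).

The pressure-gradient force points toward the south (bearing 180°).
Geostrophic balance: in the Southern Hemisphere the Coriolis force deflects motion to the left, so the geostrophic wind blows 90° to the left of the pressure-gradient force (low pressure on the right).
Rotating 180° by 90° counterclockwise gives 090° — the wind blows toward the east.

090°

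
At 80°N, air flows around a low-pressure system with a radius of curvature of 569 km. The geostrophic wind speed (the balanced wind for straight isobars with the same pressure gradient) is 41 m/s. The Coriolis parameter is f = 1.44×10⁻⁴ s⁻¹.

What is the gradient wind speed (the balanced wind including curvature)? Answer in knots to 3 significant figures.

58.3 knots

Around a low, centrifugal force acts outward with Coriolis, so pressure-gradient force balances both:
(1/ρ)|∂P/∂n| = fV + V²/R  →  V² + fR·V − fR·V_g = 0
With fR = 1.44×10⁻⁴ × 569×10³ m = 81.9 m/s:
V = [−fR + √((fR)² + 4 fR V_g)]/2 = [−81.9 + √(81.9² + 4×81.9×41)]/2 = 30 m/s
Subgeostrophic (V < V_g = 41 m/s), as expected around a low.
Converting: 30 m/s × 1.944 = 58.3 knots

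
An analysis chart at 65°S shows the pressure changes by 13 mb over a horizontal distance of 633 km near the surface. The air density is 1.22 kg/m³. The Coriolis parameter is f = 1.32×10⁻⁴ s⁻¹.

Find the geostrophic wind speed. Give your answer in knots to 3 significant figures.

24.8 knots

Pressure gradient: |∂P/∂n| = 1300 Pa / 633000 m = 2.05×10⁻³ Pa/m
Geostrophic balance (pressure-gradient force = Coriolis force):
V_g = (1/(fρ)) |∂P/∂n| = 2.05×10⁻³ / (1.32×10⁻⁴ × 1.22) = 12.8 m/s
Converting: 12.8 m/s × 1.944 = 24.8 knots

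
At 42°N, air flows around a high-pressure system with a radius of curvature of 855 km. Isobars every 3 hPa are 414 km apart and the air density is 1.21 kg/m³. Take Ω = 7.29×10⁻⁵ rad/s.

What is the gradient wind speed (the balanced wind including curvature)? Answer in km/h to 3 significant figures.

24.0 km/h

Coriolis parameter at 42°N:
f = 2Ω sin φ = 2 × 7.29×10⁻⁵ × sin 42° = 9.76×10⁻⁵ s⁻¹
Pressure gradient: |∂P/∂n| = 300 Pa / 414000 m = 7.25×10⁻⁴ Pa/m
Geostrophic speed: V_g = |∂P/∂n|/(fρ) = 7.25×10⁻⁴/(9.76×10⁻⁵ × 1.21) = 6.14 m/s
Around a high, pressure-gradient force acts outward with centrifugal, so Coriolis balances both:
fV = (1/ρ)|∂P/∂n| + V²/R  →  V² − fR·V + fR·V_g = 0
With fR = 9.76×10⁻⁵ × 855×10³ m = 83.4 m/s:
V = [fR − √((fR)² − 4 fR V_g)]/2 = [83.4 − √(83.4² − 4×83.4×6.14)]/2 = 6.67 m/s
Supergeostrophic (V > V_g = 6.14 m/s), as expected around a high.
Converting: 6.67 m/s × 3.6 = 24.0 km/h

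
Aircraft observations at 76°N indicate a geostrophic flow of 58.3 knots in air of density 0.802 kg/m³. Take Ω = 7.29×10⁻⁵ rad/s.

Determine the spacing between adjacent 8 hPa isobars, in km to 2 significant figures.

240 km

Coriolis parameter at 76°N:
f = 2Ω sin φ = 2 × 7.29×10⁻⁵ × sin 76° = 1.41×10⁻⁴ s⁻¹
Wind speed in SI: 58.3 knots = 30.0 m/s
Geostrophic balance rearranged: |∂P/∂n| = f ρ V_g
|∂P/∂n| = 1.41×10⁻⁴ × 0.802 × 30.0 = 3.40×10⁻³ Pa/m
Isobar spacing: Δn = ΔP/|∂P/∂n| = 800 Pa / 3.40×10⁻³ Pa/m = 235097 m ≈ 240 km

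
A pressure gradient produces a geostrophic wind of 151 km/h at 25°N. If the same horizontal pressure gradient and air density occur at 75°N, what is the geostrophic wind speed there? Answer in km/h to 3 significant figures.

66.1 km/h

With the same pressure gradient and density, V_g ∝ 1/f ∝ 1/sin φ.
V₂ = V₁ · sin φ₁ / sin φ₂ = 151 × sin 25° / sin 75°
V₂ = 151 × 0.4226/0.9659 = 66.1 km/h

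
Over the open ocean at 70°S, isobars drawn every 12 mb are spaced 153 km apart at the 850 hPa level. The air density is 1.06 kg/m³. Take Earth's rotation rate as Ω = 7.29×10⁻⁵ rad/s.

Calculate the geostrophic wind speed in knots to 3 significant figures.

Coriolis parameter at 70°S:
f = 2Ω sin φ = 2 × 7.29×10⁻⁵ × sin 70° = 1.37×10⁻⁴ s⁻¹
Pressure gradient: |∂P/∂n| = 1200 Pa / 153000 m = 7.84×10⁻³ Pa/m
Geostrophic balance (pressure-gradient force = Coriolis force):
V_g = (1/(fρ)) |∂P/∂n| = 7.84×10⁻³ / (1.37×10⁻⁴ × 1.06) = 54.0 m/s
Converting: 54.0 m/s × 1.944 = 105 knots

105 knots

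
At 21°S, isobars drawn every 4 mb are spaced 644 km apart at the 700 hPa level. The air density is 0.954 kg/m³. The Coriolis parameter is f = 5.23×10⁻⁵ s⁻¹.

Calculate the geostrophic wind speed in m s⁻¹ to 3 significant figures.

12.4 m s⁻¹

Pressure gradient: |∂P/∂n| = 400 Pa / 644000 m = 6.21×10⁻⁴ Pa/m
Geostrophic balance (pressure-gradient force = Coriolis force):
V_g = (1/(fρ)) |∂P/∂n| = 6.21×10⁻⁴ / (5.23×10⁻⁵ × 0.954) = 12.4 m/s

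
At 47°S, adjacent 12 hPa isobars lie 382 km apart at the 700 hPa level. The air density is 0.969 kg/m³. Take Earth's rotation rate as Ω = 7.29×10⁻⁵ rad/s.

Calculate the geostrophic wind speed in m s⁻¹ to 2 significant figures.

30 m s⁻¹

Coriolis parameter at 47°S:
f = 2Ω sin φ = 2 × 7.29×10⁻⁵ × sin 47° = 1.07×10⁻⁴ s⁻¹
Pressure gradient: |∂P/∂n| = 1200 Pa / 382000 m = 3.14×10⁻³ Pa/m
Geostrophic balance (pressure-gradient force = Coriolis force):
V_g = (1/(fρ)) |∂P/∂n| = 3.14×10⁻³ / (1.07×10⁻⁴ × 0.969) = 30.4 m/s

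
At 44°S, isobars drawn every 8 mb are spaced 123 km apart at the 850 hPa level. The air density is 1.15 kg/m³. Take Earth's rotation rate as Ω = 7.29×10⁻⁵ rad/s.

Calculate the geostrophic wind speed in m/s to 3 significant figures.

Coriolis parameter at 44°S:
f = 2Ω sin φ = 2 × 7.29×10⁻⁵ × sin 44° = 1.01×10⁻⁴ s⁻¹
Pressure gradient: |∂P/∂n| = 800 Pa / 123000 m = 6.50×10⁻³ Pa/m
Geostrophic balance (pressure-gradient force = Coriolis force):
V_g = (1/(fρ)) |∂P/∂n| = 6.50×10⁻³ / (1.01×10⁻⁴ × 1.15) = 55.8 m/s

55.8 m/s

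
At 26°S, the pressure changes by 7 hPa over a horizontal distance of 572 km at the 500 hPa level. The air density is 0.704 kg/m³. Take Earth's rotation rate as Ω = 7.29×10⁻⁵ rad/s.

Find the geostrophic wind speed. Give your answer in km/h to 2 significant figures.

98 km/h

Coriolis parameter at 26°S:
f = 2Ω sin φ = 2 × 7.29×10⁻⁵ × sin 26° = 6.39×10⁻⁵ s⁻¹
Pressure gradient: |∂P/∂n| = 700 Pa / 572000 m = 1.22×10⁻³ Pa/m
Geostrophic balance (pressure-gradient force = Coriolis force):
V_g = (1/(fρ)) |∂P/∂n| = 1.22×10⁻³ / (6.39×10⁻⁵ × 0.704) = 27.2 m/s
Converting: 27.2 m/s × 3.6 = 98 km/h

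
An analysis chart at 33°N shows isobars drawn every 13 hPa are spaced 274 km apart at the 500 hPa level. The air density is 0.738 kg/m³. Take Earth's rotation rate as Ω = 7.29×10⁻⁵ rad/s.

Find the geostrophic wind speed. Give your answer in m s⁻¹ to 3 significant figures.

81.0 m s⁻¹

Coriolis parameter at 33°N:
f = 2Ω sin φ = 2 × 7.29×10⁻⁵ × sin 33° = 7.94×10⁻⁵ s⁻¹
Pressure gradient: |∂P/∂n| = 1300 Pa / 274000 m = 4.74×10⁻³ Pa/m
Geostrophic balance (pressure-gradient force = Coriolis force):
V_g = (1/(fρ)) |∂P/∂n| = 4.74×10⁻³ / (7.94×10⁻⁵ × 0.738) = 81.0 m/s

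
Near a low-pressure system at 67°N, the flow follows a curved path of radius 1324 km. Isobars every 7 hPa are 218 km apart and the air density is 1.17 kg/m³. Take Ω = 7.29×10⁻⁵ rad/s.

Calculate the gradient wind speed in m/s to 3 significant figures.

18.5 m/s

Coriolis parameter at 67°N:
f = 2Ω sin φ = 2 × 7.29×10⁻⁵ × sin 67° = 1.34×10⁻⁴ s⁻¹
Pressure gradient: |∂P/∂n| = 700 Pa / 218000 m = 3.21×10⁻³ Pa/m
Geostrophic speed: V_g = |∂P/∂n|/(fρ) = 3.21×10⁻³/(1.34×10⁻⁴ × 1.17) = 20.4 m/s
Around a low, centrifugal force acts outward with Coriolis, so pressure-gradient force balances both:
(1/ρ)|∂P/∂n| = fV + V²/R  →  V² + fR·V − fR·V_g = 0
With fR = 1.34×10⁻⁴ × 1324×10³ m = 178 m/s:
V = [−fR + √((fR)² + 4 fR V_g)]/2 = [−178 + √(178² + 4×178×20.4)]/2 = 18.5 m/s
Subgeostrophic (V < V_g = 20.4 m/s), as expected around a low.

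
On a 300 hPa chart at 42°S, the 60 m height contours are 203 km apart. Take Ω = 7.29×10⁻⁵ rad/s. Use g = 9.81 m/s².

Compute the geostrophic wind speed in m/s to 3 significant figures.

Coriolis parameter at 42°S:
f = 2Ω sin φ = 2 × 7.29×10⁻⁵ × sin 42° = 9.76×10⁻⁵ s⁻¹
Height gradient: |∂Z/∂n| = 60 m / 203000 m = 2.96×10⁻⁴
On a pressure surface, geostrophic balance gives V_g = (g/f)|∂Z/∂n|:
V_g = 9.81 × 2.96×10⁻⁴ / 9.76×10⁻⁵ = 29.7 m/s

29.7 m/s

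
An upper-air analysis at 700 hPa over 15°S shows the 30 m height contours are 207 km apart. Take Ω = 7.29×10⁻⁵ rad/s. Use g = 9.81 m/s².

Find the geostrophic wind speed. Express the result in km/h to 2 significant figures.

140 km/h

Coriolis parameter at 15°S:
f = 2Ω sin φ = 2 × 7.29×10⁻⁵ × sin 15° = 3.77×10⁻⁵ s⁻¹
Height gradient: |∂Z/∂n| = 30 m / 207000 m = 1.45×10⁻⁴
On a pressure surface, geostrophic balance gives V_g = (g/f)|∂Z/∂n|:
V_g = 9.81 × 1.45×10⁻⁴ / 3.77×10⁻⁵ = 37.7 m/s
Converting: 37.7 m/s × 3.6 = 140 km/h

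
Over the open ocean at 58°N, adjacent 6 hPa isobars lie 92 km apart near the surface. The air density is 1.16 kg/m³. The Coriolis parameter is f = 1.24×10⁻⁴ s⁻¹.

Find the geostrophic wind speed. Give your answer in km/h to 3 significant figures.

Pressure gradient: |∂P/∂n| = 600 Pa / 92000 m = 6.52×10⁻³ Pa/m
Geostrophic balance (pressure-gradient force = Coriolis force):
V_g = (1/(fρ)) |∂P/∂n| = 6.52×10⁻³ / (1.24×10⁻⁴ × 1.16) = 45.3 m/s
Converting: 45.3 m/s × 3.6 = 163 km/h

163 km/h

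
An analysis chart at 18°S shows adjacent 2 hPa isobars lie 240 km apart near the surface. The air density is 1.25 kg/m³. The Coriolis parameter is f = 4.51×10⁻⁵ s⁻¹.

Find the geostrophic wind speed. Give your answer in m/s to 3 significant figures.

Pressure gradient: |∂P/∂n| = 200 Pa / 240000 m = 8.33×10⁻⁴ Pa/m
Geostrophic balance (pressure-gradient force = Coriolis force):
V_g = (1/(fρ)) |∂P/∂n| = 8.33×10⁻⁴ / (4.51×10⁻⁵ × 1.25) = 14.8 m/s

14.8 m/s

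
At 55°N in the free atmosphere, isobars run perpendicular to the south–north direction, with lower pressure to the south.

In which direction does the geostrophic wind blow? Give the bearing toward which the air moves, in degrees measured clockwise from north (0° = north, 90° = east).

270°

The pressure-gradient force points toward the south (bearing 180°).
Geostrophic balance: in the Northern Hemisphere the Coriolis force deflects motion to the right, so the geostrophic wind blows 90° to the right of the pressure-gradient force (low pressure on the left).
Rotating 180° by 90° clockwise gives 270° — the wind blows toward the west.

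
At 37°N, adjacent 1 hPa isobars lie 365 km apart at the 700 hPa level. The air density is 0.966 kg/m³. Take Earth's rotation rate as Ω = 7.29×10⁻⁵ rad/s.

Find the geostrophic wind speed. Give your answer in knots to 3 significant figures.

Coriolis parameter at 37°N:
f = 2Ω sin φ = 2 × 7.29×10⁻⁵ × sin 37° = 8.77×10⁻⁵ s⁻¹
Pressure gradient: |∂P/∂n| = 100 Pa / 365000 m = 2.74×10⁻⁴ Pa/m
Geostrophic balance (pressure-gradient force = Coriolis force):
V_g = (1/(fρ)) |∂P/∂n| = 2.74×10⁻⁴ / (8.77×10⁻⁵ × 0.966) = 3.23 m/s
Converting: 3.23 m/s × 1.944 = 6.28 knots

6.28 knots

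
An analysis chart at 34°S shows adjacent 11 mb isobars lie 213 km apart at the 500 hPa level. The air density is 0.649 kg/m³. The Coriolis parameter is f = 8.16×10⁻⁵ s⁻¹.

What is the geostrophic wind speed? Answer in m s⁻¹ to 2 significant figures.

Pressure gradient: |∂P/∂n| = 1100 Pa / 213000 m = 5.16×10⁻³ Pa/m
Geostrophic balance (pressure-gradient force = Coriolis force):
V_g = (1/(fρ)) |∂P/∂n| = 5.16×10⁻³ / (8.16×10⁻⁵ × 0.649) = 97.5 m/s

98 m s⁻¹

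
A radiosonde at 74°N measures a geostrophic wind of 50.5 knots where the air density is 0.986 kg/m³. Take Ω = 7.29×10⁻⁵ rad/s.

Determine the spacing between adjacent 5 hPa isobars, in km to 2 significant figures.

Coriolis parameter at 74°N:
f = 2Ω sin φ = 2 × 7.29×10⁻⁵ × sin 74° = 1.40×10⁻⁴ s⁻¹
Wind speed in SI: 50.5 knots = 26.0 m/s
Geostrophic balance rearranged: |∂P/∂n| = f ρ V_g
|∂P/∂n| = 1.40×10⁻⁴ × 0.986 × 26.0 = 3.59×10⁻³ Pa/m
Isobar spacing: Δn = ΔP/|∂P/∂n| = 500 Pa / 3.59×10⁻³ Pa/m = 139272 m ≈ 140 km

140 km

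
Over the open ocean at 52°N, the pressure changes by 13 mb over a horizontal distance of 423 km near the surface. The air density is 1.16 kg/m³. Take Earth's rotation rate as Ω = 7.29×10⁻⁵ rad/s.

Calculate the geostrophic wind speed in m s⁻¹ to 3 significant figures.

Coriolis parameter at 52°N:
f = 2Ω sin φ = 2 × 7.29×10⁻⁵ × sin 52° = 1.15×10⁻⁴ s⁻¹
Pressure gradient: |∂P/∂n| = 1300 Pa / 423000 m = 3.07×10⁻³ Pa/m
Geostrophic balance (pressure-gradient force = Coriolis force):
V_g = (1/(fρ)) |∂P/∂n| = 3.07×10⁻³ / (1.15×10⁻⁴ × 1.16) = 23.1 m/s

23.1 m s⁻¹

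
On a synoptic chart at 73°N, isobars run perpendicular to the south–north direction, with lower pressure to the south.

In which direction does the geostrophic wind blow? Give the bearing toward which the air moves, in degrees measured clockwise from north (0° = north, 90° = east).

The pressure-gradient force points toward the south (bearing 180°).
Geostrophic balance: in the Northern Hemisphere the Coriolis force deflects motion to the right, so the geostrophic wind blows 90° to the right of the pressure-gradient force (low pressure on the left).
Rotating 180° by 90° clockwise gives 270° — the wind blows toward the west.

270°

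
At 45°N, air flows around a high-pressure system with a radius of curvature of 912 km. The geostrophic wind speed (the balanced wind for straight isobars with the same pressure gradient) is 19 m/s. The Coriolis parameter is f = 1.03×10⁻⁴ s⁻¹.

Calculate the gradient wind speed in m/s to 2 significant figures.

26 m/s

Around a high, pressure-gradient force acts outward with centrifugal, so Coriolis balances both:
fV = (1/ρ)|∂P/∂n| + V²/R  →  V² − fR·V + fR·V_g = 0
With fR = 1.03×10⁻⁴ × 912×10³ m = 93.9 m/s:
V = [fR − √((fR)² − 4 fR V_g)]/2 = [93.9 − √(93.9² − 4×93.9×19)]/2 = 26.4 m/s
Supergeostrophic (V > V_g = 19 m/s), as expected around a high.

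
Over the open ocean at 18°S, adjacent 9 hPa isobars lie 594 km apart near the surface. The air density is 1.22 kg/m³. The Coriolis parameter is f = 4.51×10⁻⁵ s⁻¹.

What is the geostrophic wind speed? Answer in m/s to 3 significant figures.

Pressure gradient: |∂P/∂n| = 900 Pa / 594000 m = 1.52×10⁻³ Pa/m
Geostrophic balance (pressure-gradient force = Coriolis force):
V_g = (1/(fρ)) |∂P/∂n| = 1.52×10⁻³ / (4.51×10⁻⁵ × 1.22) = 27.5 m/s

27.5 m/s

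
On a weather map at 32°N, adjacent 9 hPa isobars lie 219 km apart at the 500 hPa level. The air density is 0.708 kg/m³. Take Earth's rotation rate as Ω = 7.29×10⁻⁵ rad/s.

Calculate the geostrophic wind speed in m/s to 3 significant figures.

Coriolis parameter at 32°N:
f = 2Ω sin φ = 2 × 7.29×10⁻⁵ × sin 32° = 7.73×10⁻⁵ s⁻¹
Pressure gradient: |∂P/∂n| = 900 Pa / 219000 m = 4.11×10⁻³ Pa/m
Geostrophic balance (pressure-gradient force = Coriolis force):
V_g = (1/(fρ)) |∂P/∂n| = 4.11×10⁻³ / (7.73×10⁻⁵ × 0.708) = 75.1 m/s

75.1 m/s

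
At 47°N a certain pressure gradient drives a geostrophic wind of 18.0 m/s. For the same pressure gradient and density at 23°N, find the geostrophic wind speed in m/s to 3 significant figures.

33.7 m/s

With the same pressure gradient and density, V_g ∝ 1/f ∝ 1/sin φ.
V₂ = V₁ · sin φ₁ / sin φ₂ = 18.0 × sin 47° / sin 23°
V₂ = 18.0 × 0.7314/0.3907 = 33.7 m/s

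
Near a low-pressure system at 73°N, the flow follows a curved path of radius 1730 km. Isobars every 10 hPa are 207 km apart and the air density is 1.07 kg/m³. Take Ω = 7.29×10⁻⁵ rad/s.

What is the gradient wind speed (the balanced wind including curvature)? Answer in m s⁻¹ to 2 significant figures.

29 m s⁻¹

Coriolis parameter at 73°N:
f = 2Ω sin φ = 2 × 7.29×10⁻⁵ × sin 73° = 1.39×10⁻⁴ s⁻¹
Pressure gradient: |∂P/∂n| = 1000 Pa / 207000 m = 4.83×10⁻³ Pa/m
Geostrophic speed: V_g = |∂P/∂n|/(fρ) = 4.83×10⁻³/(1.39×10⁻⁴ × 1.07) = 32.4 m/s
Around a low, centrifugal force acts outward with Coriolis, so pressure-gradient force balances both:
(1/ρ)|∂P/∂n| = fV + V²/R  →  V² + fR·V − fR·V_g = 0
With fR = 1.39×10⁻⁴ × 1730×10³ m = 241 m/s:
V = [−fR + √((fR)² + 4 fR V_g)]/2 = [−241 + √(241² + 4×241×32.4)]/2 = 28.9 m/s
Subgeostrophic (V < V_g = 32.4 m/s), as expected around a low.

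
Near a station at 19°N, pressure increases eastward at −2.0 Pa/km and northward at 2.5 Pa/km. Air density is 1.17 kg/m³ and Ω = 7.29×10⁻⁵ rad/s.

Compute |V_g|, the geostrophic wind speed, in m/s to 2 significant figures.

58 m/s

Coriolis parameter at 19°N:
f = 2Ω sin φ = 2 × 7.29×10⁻⁵ × sin 19° = 4.75×10⁻⁵ s⁻¹
Component geostrophic relations (x east, y north):
u_g = −(1/(fρ)) ∂P/∂y,  v_g = (1/(fρ)) ∂P/∂x
u_g = −(2.5×10⁻³)/(4.75×10⁻⁵ × 1.17) = −45.0 m/s;  v_g = (−2.0×10⁻³)/(4.75×10⁻⁵ × 1.17) = −36.0 m/s
|V_g| = √(u_g² + v_g²) = 57.6 m/s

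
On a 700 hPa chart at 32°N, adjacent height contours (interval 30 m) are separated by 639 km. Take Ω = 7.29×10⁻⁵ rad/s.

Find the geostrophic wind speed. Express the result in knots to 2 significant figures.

12 knots

Coriolis parameter at 32°N:
f = 2Ω sin φ = 2 × 7.29×10⁻⁵ × sin 32° = 7.73×10⁻⁵ s⁻¹
Height gradient: |∂Z/∂n| = 30 m / 639000 m = 4.69×10⁻⁵
On a pressure surface, geostrophic balance gives V_g = (g/f)|∂Z/∂n|:
V_g = 9.81 × 4.69×10⁻⁵ / 7.73×10⁻⁵ = 5.96 m/s
Converting: 5.96 m/s × 1.944 = 12 knots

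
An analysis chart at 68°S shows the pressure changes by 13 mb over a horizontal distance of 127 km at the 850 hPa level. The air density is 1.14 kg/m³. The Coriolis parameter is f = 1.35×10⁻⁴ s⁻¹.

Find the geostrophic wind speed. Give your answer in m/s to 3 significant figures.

Pressure gradient: |∂P/∂n| = 1300 Pa / 127000 m = 1.02×10⁻² Pa/m
Geostrophic balance (pressure-gradient force = Coriolis force):
V_g = (1/(fρ)) |∂P/∂n| = 1.02×10⁻² / (1.35×10⁻⁴ × 1.14) = 66.5 m/s

66.5 m/s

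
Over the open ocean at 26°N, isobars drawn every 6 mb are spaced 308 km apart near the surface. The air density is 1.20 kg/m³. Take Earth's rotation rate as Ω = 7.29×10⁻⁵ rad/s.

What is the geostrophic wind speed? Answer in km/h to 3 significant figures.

91.4 km/h

Coriolis parameter at 26°N:
f = 2Ω sin φ = 2 × 7.29×10⁻⁵ × sin 26° = 6.39×10⁻⁵ s⁻¹
Pressure gradient: |∂P/∂n| = 600 Pa / 308000 m = 1.95×10⁻³ Pa/m
Geostrophic balance (pressure-gradient force = Coriolis force):
V_g = (1/(fρ)) |∂P/∂n| = 1.95×10⁻³ / (6.39×10⁻⁵ × 1.20) = 25.4 m/s
Converting: 25.4 m/s × 3.6 = 91.4 km/h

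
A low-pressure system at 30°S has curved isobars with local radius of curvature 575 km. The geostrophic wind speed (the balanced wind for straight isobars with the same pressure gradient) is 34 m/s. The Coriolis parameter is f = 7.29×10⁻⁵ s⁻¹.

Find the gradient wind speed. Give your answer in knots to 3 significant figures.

Around a low, centrifugal force acts outward with Coriolis, so pressure-gradient force balances both:
(1/ρ)|∂P/∂n| = fV + V²/R  →  V² + fR·V − fR·V_g = 0
With fR = 7.29×10⁻⁵ × 575×10³ m = 41.9 m/s:
V = [−fR + √((fR)² + 4 fR V_g)]/2 = [−41.9 + √(41.9² + 4×41.9×34)]/2 = 22.2 m/s
Subgeostrophic (V < V_g = 34 m/s), as expected around a low.
Converting: 22.2 m/s × 1.944 = 43.2 knots

43.2 knots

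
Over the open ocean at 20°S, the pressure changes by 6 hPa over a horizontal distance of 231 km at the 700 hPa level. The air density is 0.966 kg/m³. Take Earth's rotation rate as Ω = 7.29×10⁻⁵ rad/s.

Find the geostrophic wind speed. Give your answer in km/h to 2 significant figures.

Coriolis parameter at 20°S:
f = 2Ω sin φ = 2 × 7.29×10⁻⁵ × sin 20° = 4.99×10⁻⁵ s⁻¹
Pressure gradient: |∂P/∂n| = 600 Pa / 231000 m = 2.60×10⁻³ Pa/m
Geostrophic balance (pressure-gradient force = Coriolis force):
V_g = (1/(fρ)) |∂P/∂n| = 2.60×10⁻³ / (4.99×10⁻⁵ × 0.966) = 53.9 m/s
Converting: 53.9 m/s × 3.6 = 190 km/h

190 km/h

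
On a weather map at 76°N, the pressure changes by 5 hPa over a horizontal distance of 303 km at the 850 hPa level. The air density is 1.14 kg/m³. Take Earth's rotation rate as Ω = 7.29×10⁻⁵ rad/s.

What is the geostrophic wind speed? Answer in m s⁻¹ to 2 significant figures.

Coriolis parameter at 76°N:
f = 2Ω sin φ = 2 × 7.29×10⁻⁵ × sin 76° = 1.41×10⁻⁴ s⁻¹
Pressure gradient: |∂P/∂n| = 500 Pa / 303000 m = 1.65×10⁻³ Pa/m
Geostrophic balance (pressure-gradient force = Coriolis force):
V_g = (1/(fρ)) |∂P/∂n| = 1.65×10⁻³ / (1.41×10⁻⁴ × 1.14) = 10.2 m/s

10 m s⁻¹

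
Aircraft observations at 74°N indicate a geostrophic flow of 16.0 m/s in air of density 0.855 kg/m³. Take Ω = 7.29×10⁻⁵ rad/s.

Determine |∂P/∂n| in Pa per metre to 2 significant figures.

Coriolis parameter at 74°N:
f = 2Ω sin φ = 2 × 7.29×10⁻⁵ × sin 74° = 1.40×10⁻⁴ s⁻¹
Geostrophic balance rearranged: |∂P/∂n| = f ρ V_g
|∂P/∂n| = 1.40×10⁻⁴ × 0.855 × 16.0 = 1.92×10⁻³ Pa/m

1.9×10⁻³ Pa/m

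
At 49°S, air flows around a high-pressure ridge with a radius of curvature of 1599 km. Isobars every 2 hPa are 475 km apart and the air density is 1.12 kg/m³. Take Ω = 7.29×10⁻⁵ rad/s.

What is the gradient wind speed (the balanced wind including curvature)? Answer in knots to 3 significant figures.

Coriolis parameter at 49°S:
f = 2Ω sin φ = 2 × 7.29×10⁻⁵ × sin 49° = 1.10×10⁻⁴ s⁻¹
Pressure gradient: |∂P/∂n| = 200 Pa / 475000 m = 4.21×10⁻⁴ Pa/m
Geostrophic speed: V_g = |∂P/∂n|/(fρ) = 4.21×10⁻⁴/(1.10×10⁻⁴ × 1.12) = 3.42 m/s
Around a high, pressure-gradient force acts outward with centrifugal, so Coriolis balances both:
fV = (1/ρ)|∂P/∂n| + V²/R  →  V² − fR·V + fR·V_g = 0
With fR = 1.10×10⁻⁴ × 1599×10³ m = 176 m/s:
V = [fR − √((fR)² − 4 fR V_g)]/2 = [176 − √(176² − 4×176×3.42)]/2 = 3.49 m/s
Supergeostrophic (V > V_g = 3.42 m/s), as expected around a high.
Converting: 3.49 m/s × 1.944 = 6.78 knots

6.78 knots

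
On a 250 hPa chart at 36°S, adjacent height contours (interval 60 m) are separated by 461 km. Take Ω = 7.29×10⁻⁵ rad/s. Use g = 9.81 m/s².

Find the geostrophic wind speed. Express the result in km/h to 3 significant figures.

Coriolis parameter at 36°S:
f = 2Ω sin φ = 2 × 7.29×10⁻⁵ × sin 36° = 8.57×10⁻⁵ s⁻¹
Height gradient: |∂Z/∂n| = 60 m / 461000 m = 1.30×10⁻⁴
On a pressure surface, geostrophic balance gives V_g = (g/f)|∂Z/∂n|:
V_g = 9.81 × 1.30×10⁻⁴ / 8.57×10⁻⁵ = 14.9 m/s
Converting: 14.9 m/s × 3.6 = 53.6 km/h

53.6 km/h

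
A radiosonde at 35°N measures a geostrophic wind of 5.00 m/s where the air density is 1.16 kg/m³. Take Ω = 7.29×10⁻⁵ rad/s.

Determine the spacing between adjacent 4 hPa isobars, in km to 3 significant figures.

Coriolis parameter at 35°N:
f = 2Ω sin φ = 2 × 7.29×10⁻⁵ × sin 35° = 8.36×10⁻⁵ s⁻¹
Geostrophic balance rearranged: |∂P/∂n| = f ρ V_g
|∂P/∂n| = 8.36×10⁻⁵ × 1.16 × 5.00 = 4.85×10⁻⁴ Pa/m
Isobar spacing: Δn = ΔP/|∂P/∂n| = 400 Pa / 4.85×10⁻⁴ Pa/m = 824676 m ≈ 825 km

825 km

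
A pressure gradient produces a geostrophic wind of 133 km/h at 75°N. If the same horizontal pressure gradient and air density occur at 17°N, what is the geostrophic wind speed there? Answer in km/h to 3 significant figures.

439 km/h

With the same pressure gradient and density, V_g ∝ 1/f ∝ 1/sin φ.
V₂ = V₁ · sin φ₁ / sin φ₂ = 133 × sin 75° / sin 17°
V₂ = 133 × 0.9659/0.2924 = 439 km/h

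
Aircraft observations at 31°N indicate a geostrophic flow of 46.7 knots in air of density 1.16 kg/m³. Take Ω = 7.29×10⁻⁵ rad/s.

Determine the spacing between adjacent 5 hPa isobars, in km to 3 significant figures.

239 km

Coriolis parameter at 31°N:
f = 2Ω sin φ = 2 × 7.29×10⁻⁵ × sin 31° = 7.51×10⁻⁵ s⁻¹
Wind speed in SI: 46.7 knots = 24.0 m/s
Geostrophic balance rearranged: |∂P/∂n| = f ρ V_g
|∂P/∂n| = 7.51×10⁻⁵ × 1.16 × 24.0 = 2.09×10⁻³ Pa/m
Isobar spacing: Δn = ΔP/|∂P/∂n| = 500 Pa / 2.09×10⁻³ Pa/m = 238924 m ≈ 239 km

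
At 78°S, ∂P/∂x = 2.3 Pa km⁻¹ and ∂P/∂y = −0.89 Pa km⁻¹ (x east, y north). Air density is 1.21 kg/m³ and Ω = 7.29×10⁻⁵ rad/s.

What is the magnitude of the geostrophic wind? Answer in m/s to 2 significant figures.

14 m/s

Coriolis parameter at 78°S:
f = 2Ω sin φ = 2 × 7.29×10⁻⁵ × sin 78° = 1.43×10⁻⁴ s⁻¹
In the Southern Hemisphere f is negative: f = −1.43×10⁻⁴ s⁻¹.
Component geostrophic relations (x east, y north):
u_g = −(1/(fρ)) ∂P/∂y,  v_g = (1/(fρ)) ∂P/∂x
u_g = −(−0.89×10⁻³)/(−1.43×10⁻⁴ × 1.21) = −5.16 m/s;  v_g = (2.3×10⁻³)/(−1.43×10⁻⁴ × 1.21) = −13.3 m/s
|V_g| = √(u_g² + v_g²) = 14.3 m/s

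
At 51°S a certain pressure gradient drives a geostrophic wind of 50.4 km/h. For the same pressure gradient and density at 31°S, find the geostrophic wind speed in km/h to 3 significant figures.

With the same pressure gradient and density, V_g ∝ 1/f ∝ 1/sin φ.
V₂ = V₁ · sin φ₁ / sin φ₂ = 50.4 × sin 51° / sin 31°
V₂ = 50.4 × 0.7771/0.5150 = 76.0 km/h

76.0 km/h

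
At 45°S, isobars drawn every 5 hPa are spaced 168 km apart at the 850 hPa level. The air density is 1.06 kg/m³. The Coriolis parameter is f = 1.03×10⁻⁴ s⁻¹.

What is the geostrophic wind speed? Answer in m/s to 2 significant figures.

Pressure gradient: |∂P/∂n| = 500 Pa / 168000 m = 2.98×10⁻³ Pa/m
Geostrophic balance (pressure-gradient force = Coriolis force):
V_g = (1/(fρ)) |∂P/∂n| = 2.98×10⁻³ / (1.03×10⁻⁴ × 1.06) = 27.3 m/s

27 m/s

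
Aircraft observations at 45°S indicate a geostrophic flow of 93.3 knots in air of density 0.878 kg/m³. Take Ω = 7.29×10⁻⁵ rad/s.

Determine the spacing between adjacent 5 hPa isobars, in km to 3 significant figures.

Coriolis parameter at 45°S:
f = 2Ω sin φ = 2 × 7.29×10⁻⁵ × sin 45° = 1.03×10⁻⁴ s⁻¹
Wind speed in SI: 93.3 knots = 48.0 m/s
Geostrophic balance rearranged: |∂P/∂n| = f ρ V_g
|∂P/∂n| = 1.03×10⁻⁴ × 0.878 × 48.0 = 4.34×10⁻³ Pa/m
Isobar spacing: Δn = ΔP/|∂P/∂n| = 500 Pa / 4.34×10⁻³ Pa/m = 115084 m ≈ 115 km

115 km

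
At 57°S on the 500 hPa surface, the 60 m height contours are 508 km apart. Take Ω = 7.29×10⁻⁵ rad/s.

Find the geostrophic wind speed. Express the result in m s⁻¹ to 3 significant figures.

Coriolis parameter at 57°S:
f = 2Ω sin φ = 2 × 7.29×10⁻⁵ × sin 57° = 1.22×10⁻⁴ s⁻¹
Height gradient: |∂Z/∂n| = 60 m / 508000 m = 1.18×10⁻⁴
On a pressure surface, geostrophic balance gives V_g = (g/f)|∂Z/∂n|:
V_g = 9.81 × 1.18×10⁻⁴ / 1.22×10⁻⁴ = 9.48 m/s

9.48 m s⁻¹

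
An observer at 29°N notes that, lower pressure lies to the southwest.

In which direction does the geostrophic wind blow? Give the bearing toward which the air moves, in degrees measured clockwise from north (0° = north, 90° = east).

315°

The pressure-gradient force points toward the southwest (bearing 225°).
Geostrophic balance: in the Northern Hemisphere the Coriolis force deflects motion to the right, so the geostrophic wind blows 90° to the right of the pressure-gradient force (low pressure on the left).
Rotating 225° by 90° clockwise gives 315° — the wind blows toward the northwest.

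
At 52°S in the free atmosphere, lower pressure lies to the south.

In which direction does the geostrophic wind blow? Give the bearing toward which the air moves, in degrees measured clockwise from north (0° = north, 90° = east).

The pressure-gradient force points toward the south (bearing 180°).
Geostrophic balance: in the Southern Hemisphere the Coriolis force deflects motion to the left, so the geostrophic wind blows 90° to the left of the pressure-gradient force (low pressure on the right).
Rotating 180° by 90° counterclockwise gives 090° — the wind blows toward the east.

090°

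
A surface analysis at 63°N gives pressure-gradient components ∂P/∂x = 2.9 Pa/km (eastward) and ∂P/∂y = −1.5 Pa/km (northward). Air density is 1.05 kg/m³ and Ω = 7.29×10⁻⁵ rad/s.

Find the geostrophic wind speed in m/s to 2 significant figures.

24 m/s

Coriolis parameter at 63°N:
f = 2Ω sin φ = 2 × 7.29×10⁻⁵ × sin 63° = 1.30×10⁻⁴ s⁻¹
Component geostrophic relations (x east, y north):
u_g = −(1/(fρ)) ∂P/∂y,  v_g = (1/(fρ)) ∂P/∂x
u_g = −(−1.5×10⁻³)/(1.30×10⁻⁴ × 1.05) = 11.0 m/s;  v_g = (2.9×10⁻³)/(1.30×10⁻⁴ × 1.05) = 21.3 m/s
|V_g| = √(u_g² + v_g²) = 23.9 m/s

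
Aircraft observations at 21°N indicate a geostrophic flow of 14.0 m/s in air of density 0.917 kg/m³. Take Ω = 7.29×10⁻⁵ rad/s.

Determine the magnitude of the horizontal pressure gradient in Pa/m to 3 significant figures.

Coriolis parameter at 21°N:
f = 2Ω sin φ = 2 × 7.29×10⁻⁵ × sin 21° = 5.23×10⁻⁵ s⁻¹
Geostrophic balance rearranged: |∂P/∂n| = f ρ V_g
|∂P/∂n| = 5.23×10⁻⁵ × 0.917 × 14.0 = 6.71×10⁻⁴ Pa/m

6.71×10⁻⁴ Pa/m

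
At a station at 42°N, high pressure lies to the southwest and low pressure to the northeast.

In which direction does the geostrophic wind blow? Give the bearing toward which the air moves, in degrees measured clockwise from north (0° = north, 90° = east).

The pressure-gradient force points toward the northeast (bearing 045°).
Geostrophic balance: in the Northern Hemisphere the Coriolis force deflects motion to the right, so the geostrophic wind blows 90° to the right of the pressure-gradient force (low pressure on the left).
Rotating 045° by 90° clockwise gives 135° — the wind blows toward the southeast.

135°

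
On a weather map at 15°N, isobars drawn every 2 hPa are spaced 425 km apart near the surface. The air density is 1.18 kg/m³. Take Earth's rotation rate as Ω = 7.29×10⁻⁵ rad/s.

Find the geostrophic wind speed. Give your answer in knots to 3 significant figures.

20.5 knots

Coriolis parameter at 15°N:
f = 2Ω sin φ = 2 × 7.29×10⁻⁵ × sin 15° = 3.77×10⁻⁵ s⁻¹
Pressure gradient: |∂P/∂n| = 200 Pa / 425000 m = 4.71×10⁻⁴ Pa/m
Geostrophic balance (pressure-gradient force = Coriolis force):
V_g = (1/(fρ)) |∂P/∂n| = 4.71×10⁻⁴ / (3.77×10⁻⁵ × 1.18) = 10.6 m/s
Converting: 10.6 m/s × 1.944 = 20.5 knots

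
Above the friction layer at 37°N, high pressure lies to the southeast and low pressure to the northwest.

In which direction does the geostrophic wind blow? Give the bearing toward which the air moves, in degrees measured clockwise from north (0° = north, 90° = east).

045°

The pressure-gradient force points toward the northwest (bearing 315°).
Geostrophic balance: in the Northern Hemisphere the Coriolis force deflects motion to the right, so the geostrophic wind blows 90° to the right of the pressure-gradient force (low pressure on the left).
Rotating 315° by 90° clockwise gives 045° — the wind blows toward the northeast.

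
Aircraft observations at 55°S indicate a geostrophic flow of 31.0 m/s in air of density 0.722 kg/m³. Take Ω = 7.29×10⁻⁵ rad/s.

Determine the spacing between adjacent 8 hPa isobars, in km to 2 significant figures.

300 km

Coriolis parameter at 55°S:
f = 2Ω sin φ = 2 × 7.29×10⁻⁵ × sin 55° = 1.19×10⁻⁴ s⁻¹
Geostrophic balance rearranged: |∂P/∂n| = f ρ V_g
|∂P/∂n| = 1.19×10⁻⁴ × 0.722 × 31.0 = 2.67×10⁻³ Pa/m
Isobar spacing: Δn = ΔP/|∂P/∂n| = 800 Pa / 2.67×10⁻³ Pa/m = 299274 m ≈ 300 km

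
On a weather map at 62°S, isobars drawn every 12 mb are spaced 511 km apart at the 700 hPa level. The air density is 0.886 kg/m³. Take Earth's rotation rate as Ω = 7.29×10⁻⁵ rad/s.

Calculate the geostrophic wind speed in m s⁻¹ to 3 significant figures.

20.6 m s⁻¹

Coriolis parameter at 62°S:
f = 2Ω sin φ = 2 × 7.29×10⁻⁵ × sin 62° = 1.29×10⁻⁴ s⁻¹
Pressure gradient: |∂P/∂n| = 1200 Pa / 511000 m = 2.35×10⁻³ Pa/m
Geostrophic balance (pressure-gradient force = Coriolis force):
V_g = (1/(fρ)) |∂P/∂n| = 2.35×10⁻³ / (1.29×10⁻⁴ × 0.886) = 20.6 m/s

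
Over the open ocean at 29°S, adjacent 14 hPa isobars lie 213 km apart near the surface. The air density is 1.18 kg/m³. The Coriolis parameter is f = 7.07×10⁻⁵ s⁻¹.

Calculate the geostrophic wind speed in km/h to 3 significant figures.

Pressure gradient: |∂P/∂n| = 1400 Pa / 213000 m = 6.57×10⁻³ Pa/m
Geostrophic balance (pressure-gradient force = Coriolis force):
V_g = (1/(fρ)) |∂P/∂n| = 6.57×10⁻³ / (7.07×10⁻⁵ × 1.18) = 78.8 m/s
Converting: 78.8 m/s × 3.6 = 284 km/h

284 km/h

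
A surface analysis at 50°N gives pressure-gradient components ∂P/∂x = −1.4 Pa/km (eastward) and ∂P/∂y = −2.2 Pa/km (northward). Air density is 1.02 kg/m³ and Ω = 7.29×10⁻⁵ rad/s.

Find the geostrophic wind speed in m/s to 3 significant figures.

22.9 m/s

Coriolis parameter at 50°N:
f = 2Ω sin φ = 2 × 7.29×10⁻⁵ × sin 50° = 1.12×10⁻⁴ s⁻¹
Component geostrophic relations (x east, y north):
u_g = −(1/(fρ)) ∂P/∂y,  v_g = (1/(fρ)) ∂P/∂x
u_g = −(−2.2×10⁻³)/(1.12×10⁻⁴ × 1.02) = 19.3 m/s;  v_g = (−1.4×10⁻³)/(1.12×10⁻⁴ × 1.02) = −12.3 m/s
|V_g| = √(u_g² + v_g²) = 22.9 m/s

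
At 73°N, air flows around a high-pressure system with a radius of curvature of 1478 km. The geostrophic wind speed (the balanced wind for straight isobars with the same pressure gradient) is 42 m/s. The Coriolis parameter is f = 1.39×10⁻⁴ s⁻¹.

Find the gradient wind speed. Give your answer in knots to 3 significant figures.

Around a high, pressure-gradient force acts outward with centrifugal, so Coriolis balances both:
fV = (1/ρ)|∂P/∂n| + V²/R  →  V² − fR·V + fR·V_g = 0
With fR = 1.39×10⁻⁴ × 1478×10³ m = 205 m/s:
V = [fR − √((fR)² − 4 fR V_g)]/2 = [205 − √(205² − 4×205×42)]/2 = 58.9 m/s
Supergeostrophic (V > V_g = 42 m/s), as expected around a high.
Converting: 58.9 m/s × 1.944 = 114 knots

114 knots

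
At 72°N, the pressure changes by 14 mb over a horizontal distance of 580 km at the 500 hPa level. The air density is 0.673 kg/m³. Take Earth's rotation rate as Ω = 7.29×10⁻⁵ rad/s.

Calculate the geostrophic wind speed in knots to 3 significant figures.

50.3 knots

Coriolis parameter at 72°N:
f = 2Ω sin φ = 2 × 7.29×10⁻⁵ × sin 72° = 1.39×10⁻⁴ s⁻¹
Pressure gradient: |∂P/∂n| = 1400 Pa / 580000 m = 2.41×10⁻³ Pa/m
Geostrophic balance (pressure-gradient force = Coriolis force):
V_g = (1/(fρ)) |∂P/∂n| = 2.41×10⁻³ / (1.39×10⁻⁴ × 0.673) = 25.9 m/s
Converting: 25.9 m/s × 1.944 = 50.3 knots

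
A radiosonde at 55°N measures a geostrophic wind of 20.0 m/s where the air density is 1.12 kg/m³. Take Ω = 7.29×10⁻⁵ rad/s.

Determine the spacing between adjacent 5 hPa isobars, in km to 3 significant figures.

187 km

Coriolis parameter at 55°N:
f = 2Ω sin φ = 2 × 7.29×10⁻⁵ × sin 55° = 1.19×10⁻⁴ s⁻¹
Geostrophic balance rearranged: |∂P/∂n| = f ρ V_g
|∂P/∂n| = 1.19×10⁻⁴ × 1.12 × 20.0 = 2.68×10⁻³ Pa/m
Isobar spacing: Δn = ΔP/|∂P/∂n| = 500 Pa / 2.68×10⁻³ Pa/m = 186896 m ≈ 187 km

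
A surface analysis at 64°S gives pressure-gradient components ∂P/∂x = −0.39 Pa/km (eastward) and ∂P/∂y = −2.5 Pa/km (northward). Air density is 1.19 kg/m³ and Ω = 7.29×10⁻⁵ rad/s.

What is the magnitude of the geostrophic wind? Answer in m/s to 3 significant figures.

16.2 m/s

Coriolis parameter at 64°S:
f = 2Ω sin φ = 2 × 7.29×10⁻⁵ × sin 64° = 1.31×10⁻⁴ s⁻¹
In the Southern Hemisphere f is negative: f = −1.31×10⁻⁴ s⁻¹.
Component geostrophic relations (x east, y north):
u_g = −(1/(fρ)) ∂P/∂y,  v_g = (1/(fρ)) ∂P/∂x
u_g = −(−2.5×10⁻³)/(−1.31×10⁻⁴ × 1.19) = −16.0 m/s;  v_g = (−0.39×10⁻³)/(−1.31×10⁻⁴ × 1.19) = 2.50 m/s
|V_g| = √(u_g² + v_g²) = 16.2 m/s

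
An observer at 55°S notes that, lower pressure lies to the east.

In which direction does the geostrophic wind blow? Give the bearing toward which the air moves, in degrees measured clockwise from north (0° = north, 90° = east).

000°

The pressure-gradient force points toward the east (bearing 090°).
Geostrophic balance: in the Southern Hemisphere the Coriolis force deflects motion to the left, so the geostrophic wind blows 90° to the left of the pressure-gradient force (low pressure on the right).
Rotating 090° by 90° counterclockwise gives 000° — the wind blows toward the north.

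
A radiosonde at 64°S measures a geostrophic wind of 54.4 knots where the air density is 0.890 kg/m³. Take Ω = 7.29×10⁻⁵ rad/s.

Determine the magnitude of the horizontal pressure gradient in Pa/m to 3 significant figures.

Coriolis parameter at 64°S:
f = 2Ω sin φ = 2 × 7.29×10⁻⁵ × sin 64° = 1.31×10⁻⁴ s⁻¹
Wind speed in SI: 54.4 knots = 28.0 m/s
Geostrophic balance rearranged: |∂P/∂n| = f ρ V_g
|∂P/∂n| = 1.31×10⁻⁴ × 0.890 × 28.0 = 3.26×10⁻³ Pa/m

3.26×10⁻³ Pa/m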